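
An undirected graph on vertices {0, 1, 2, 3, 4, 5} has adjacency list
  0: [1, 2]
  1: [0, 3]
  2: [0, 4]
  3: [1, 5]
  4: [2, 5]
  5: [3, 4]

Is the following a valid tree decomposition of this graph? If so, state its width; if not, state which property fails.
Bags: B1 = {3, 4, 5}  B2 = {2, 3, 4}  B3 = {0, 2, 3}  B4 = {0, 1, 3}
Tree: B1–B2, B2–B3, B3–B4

Every vertex of G appears in some bag (union = {0, 1, 2, 3, 4, 5}); every edge is covered by a bag; and for each vertex v the set of bags containing v is connected in the bag tree. The decomposition is therefore valid. The largest bag has 3 vertices, so the width is 2.

Yes; width 2.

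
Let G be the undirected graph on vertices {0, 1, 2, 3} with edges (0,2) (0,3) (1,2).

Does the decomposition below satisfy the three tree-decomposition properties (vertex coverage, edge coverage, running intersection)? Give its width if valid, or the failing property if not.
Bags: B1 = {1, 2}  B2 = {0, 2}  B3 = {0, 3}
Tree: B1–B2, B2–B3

Yes; width 1.

Vertex coverage: the bags together contain {0, 1, 2, 3}, the full vertex set. Edge coverage: each edge of G has both endpoints in at least one bag. Running intersection: for every vertex, the bags containing it form a connected subtree. All three properties hold, so this is a valid tree decomposition of width max|bag| − 1 = 1, and hence tw(G) ≤ 1.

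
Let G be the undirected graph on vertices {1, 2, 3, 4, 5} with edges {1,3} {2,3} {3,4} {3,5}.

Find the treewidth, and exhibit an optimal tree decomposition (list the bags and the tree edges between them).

Every bag has size at most 2, so the width is 2 − 1 = 1 and tw(G) ≤ 1. Since G has at least one edge (e.g. 1–3), it is not an edgeless graph, so tw(G) ≥ 1. Hence tw(G) = 1 exactly.

Treewidth 1.
Bags: B1 = {1, 3}  B2 = {2, 3}  B3 = {3, 4}  B4 = {3, 5}
Tree: B1–B2, B2–B3, B3–B4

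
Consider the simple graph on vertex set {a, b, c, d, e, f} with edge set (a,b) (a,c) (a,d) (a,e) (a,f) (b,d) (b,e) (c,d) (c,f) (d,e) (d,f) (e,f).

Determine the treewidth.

3

A width-3 tree decomposition is:
Bags: B1 = {a, b, d, e}  B2 = {a, d, e, f}  B3 = {a, c, d, f}
Tree: B1–B2, B2–B3
Each bag holds 4 vertices, so the decomposition has width 3, which upper-bounds the treewidth. Conversely, {a, d, e, f} is a clique of size 4, and the vertices of any clique must share a bag in every tree decomposition; so some bag has ≥ 4 vertices and tw(G) ≥ 3. Hence tw(G) = 3 exactly.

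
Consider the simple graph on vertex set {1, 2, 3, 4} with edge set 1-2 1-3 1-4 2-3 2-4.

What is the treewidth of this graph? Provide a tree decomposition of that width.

Treewidth 2.
Bags: B1 = {1, 2, 4}  B2 = {1, 2, 3}
Tree: B1–B2

Each bag holds 3 vertices, so the decomposition has width 2, which upper-bounds the treewidth. Conversely, {1, 2, 3} is a clique of size 3, and the vertices of any clique must share a bag in every tree decomposition; so some bag has ≥ 3 vertices and tw(G) ≥ 2. The upper and lower bounds meet at 2, so that is the treewidth.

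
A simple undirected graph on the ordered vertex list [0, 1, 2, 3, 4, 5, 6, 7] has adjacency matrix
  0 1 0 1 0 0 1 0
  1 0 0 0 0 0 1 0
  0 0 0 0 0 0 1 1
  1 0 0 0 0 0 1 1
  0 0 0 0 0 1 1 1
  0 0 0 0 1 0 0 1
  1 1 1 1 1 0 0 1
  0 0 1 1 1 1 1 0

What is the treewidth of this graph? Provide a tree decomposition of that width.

Treewidth 2.
Bags: B1 = {3, 6, 7}  B2 = {0, 3, 6}  B3 = {2, 6, 7}  B4 = {4, 6, 7}  B5 = {4, 5, 7}  B6 = {0, 1, 6}
Tree: B1–B2, B1–B3, B3–B4, B4–B5, B2–B6

The largest bag has 3 vertices, giving width 2; this decomposition certifies tw(G) ≤ 2. On the other hand G contains the 3-clique {4, 5, 7}. A clique must lie in a single bag of any decomposition, so no decomposition can have width below 2. Combining the bounds, tw(G) = 2.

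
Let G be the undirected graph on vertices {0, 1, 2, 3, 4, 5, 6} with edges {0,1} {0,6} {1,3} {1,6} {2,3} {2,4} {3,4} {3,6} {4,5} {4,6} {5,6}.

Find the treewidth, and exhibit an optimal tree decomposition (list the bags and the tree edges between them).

Treewidth 2.
One optimal decomposition is:
Bags: B1 = {1, 3, 6}  B2 = {3, 4, 6}  B3 = {0, 1, 6}  B4 = {2, 3, 4}  B5 = {4, 5, 6}
Tree: B1–B2, B1–B3, B2–B4, B2–B5

Every bag has size at most 3, so the width is 3 − 1 = 2 and tw(G) ≤ 2. For the lower bound, the 3 vertices {2, 3, 4} are pairwise adjacent, and any tree decomposition puts a clique entirely inside one bag — forcing width ≥ 2. Hence tw(G) = 2 exactly.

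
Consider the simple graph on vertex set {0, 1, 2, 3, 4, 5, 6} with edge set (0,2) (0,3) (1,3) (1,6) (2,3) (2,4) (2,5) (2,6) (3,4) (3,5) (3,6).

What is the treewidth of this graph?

A width-2 tree decomposition is:
Bags: B1 = {2, 3, 6}  B2 = {2, 3, 5}  B3 = {1, 3, 6}  B4 = {2, 3, 4}  B5 = {0, 2, 3}
Tree: B1–B2, B1–B3, B2–B4, B4–B5
Every bag has size at most 3, so the width is 3 − 1 = 2 and tw(G) ≤ 2. For the lower bound, the 3 vertices {1, 3, 6} are pairwise adjacent, and any tree decomposition puts a clique entirely inside one bag — forcing width ≥ 2. Combining the bounds, tw(G) = 2.

2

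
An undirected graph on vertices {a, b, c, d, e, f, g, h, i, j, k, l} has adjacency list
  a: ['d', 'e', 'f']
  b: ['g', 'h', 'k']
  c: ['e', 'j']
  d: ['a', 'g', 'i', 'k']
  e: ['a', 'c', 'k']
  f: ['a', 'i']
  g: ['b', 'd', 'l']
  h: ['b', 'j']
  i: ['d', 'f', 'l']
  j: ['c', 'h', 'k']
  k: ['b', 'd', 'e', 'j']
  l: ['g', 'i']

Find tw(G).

3

A width-3 tree decomposition is:
Bags: B1 = {b, c, h, j}  B2 = {b, c, j, k}  B3 = {b, c, e, k}  B4 = {b, e, g, k}  B5 = {d, e, g, k}  B6 = {a, d, e, g}  B7 = {a, d, g, l}  B8 = {a, d, i, l}  B9 = {a, f, i, l}
Tree: B1–B2, B2–B3, B3–B4, B4–B5, B5–B6, B6–B7, B7–B8, B8–B9
The largest bag has 4 vertices, giving width 3; this decomposition certifies tw(G) ≤ 3. For the lower bound: the 4 vertex sets {c,h,j}, {b}, {k}, {a,d,e,g} are disjoint, each induces a connected subgraph, and every pair is joined by at least one edge of G. Contracting each set to a single vertex therefore yields K_{4} as a minor, and since treewidth is minor-monotone, tw(G) ≥ tw(K_{4}) = 3. Therefore the treewidth is 3.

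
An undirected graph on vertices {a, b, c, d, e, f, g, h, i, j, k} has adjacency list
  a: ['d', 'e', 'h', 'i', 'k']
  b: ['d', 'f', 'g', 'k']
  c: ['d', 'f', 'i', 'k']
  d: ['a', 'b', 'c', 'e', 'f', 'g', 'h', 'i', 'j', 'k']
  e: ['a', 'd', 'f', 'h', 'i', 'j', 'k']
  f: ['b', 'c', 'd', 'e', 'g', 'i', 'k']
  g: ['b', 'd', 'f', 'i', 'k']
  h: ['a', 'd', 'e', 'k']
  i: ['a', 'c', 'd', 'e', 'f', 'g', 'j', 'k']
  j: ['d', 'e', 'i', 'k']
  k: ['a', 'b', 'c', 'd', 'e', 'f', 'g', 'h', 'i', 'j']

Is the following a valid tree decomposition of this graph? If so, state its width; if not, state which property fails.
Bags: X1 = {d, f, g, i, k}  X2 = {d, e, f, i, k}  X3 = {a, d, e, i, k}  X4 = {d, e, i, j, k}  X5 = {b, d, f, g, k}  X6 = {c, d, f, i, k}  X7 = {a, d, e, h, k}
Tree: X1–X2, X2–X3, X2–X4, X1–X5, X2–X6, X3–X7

Yes; width 4.

Every vertex of G appears in some bag (union = {a, b, c, d, e, f, g, h, i, j, k}); every edge is covered by a bag; and for each vertex v the set of bags containing v is connected in the bag tree. The decomposition is therefore valid. The largest bag has 5 vertices, so the width is 4.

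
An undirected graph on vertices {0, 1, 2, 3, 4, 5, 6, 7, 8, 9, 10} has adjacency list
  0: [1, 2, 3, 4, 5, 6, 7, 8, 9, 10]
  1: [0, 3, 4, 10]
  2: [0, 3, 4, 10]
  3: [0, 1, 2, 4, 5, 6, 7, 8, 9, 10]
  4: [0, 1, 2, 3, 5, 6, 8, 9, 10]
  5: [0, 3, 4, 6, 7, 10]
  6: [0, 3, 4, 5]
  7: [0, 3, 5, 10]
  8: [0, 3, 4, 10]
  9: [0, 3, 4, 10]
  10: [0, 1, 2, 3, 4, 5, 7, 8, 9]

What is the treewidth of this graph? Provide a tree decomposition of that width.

Treewidth 4.
Bags: B1 = {0, 3, 4, 5, 10}  B2 = {0, 3, 4, 5, 6}  B3 = {0, 1, 3, 4, 10}  B4 = {0, 2, 3, 4, 10}  B5 = {0, 3, 4, 9, 10}  B6 = {0, 3, 5, 7, 10}  B7 = {0, 3, 4, 8, 10}
Tree: B1–B2, B1–B3, B3–B4, B4–B5, B1–B6, B3–B7

The largest bag has 5 vertices, giving width 4; this decomposition certifies tw(G) ≤ 4. On the other hand G contains the 5-clique {0, 1, 3, 4, 10}. A clique must lie in a single bag of any decomposition, so no decomposition can have width below 4. The upper and lower bounds meet at 4, so that is the treewidth.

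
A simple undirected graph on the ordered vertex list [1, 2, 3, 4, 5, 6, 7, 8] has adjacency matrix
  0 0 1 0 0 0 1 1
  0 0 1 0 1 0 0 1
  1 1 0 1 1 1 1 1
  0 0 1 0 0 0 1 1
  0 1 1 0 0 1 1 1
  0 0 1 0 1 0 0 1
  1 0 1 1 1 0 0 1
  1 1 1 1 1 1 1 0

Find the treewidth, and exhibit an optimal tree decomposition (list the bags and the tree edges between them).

Every bag has size at most 4, so the width is 4 − 1 = 3 and tw(G) ≤ 3. On the other hand G contains the 4-clique {1, 3, 7, 8}. A clique must lie in a single bag of any decomposition, so no decomposition can have width below 3. The upper and lower bounds meet at 3, so that is the treewidth.

Treewidth 3.
One such decomposition:
Bags: B1 = {3, 4, 7, 8}  B2 = {3, 5, 7, 8}  B3 = {3, 5, 6, 8}  B4 = {2, 3, 5, 8}  B5 = {1, 3, 7, 8}
Tree: B1–B2, B2–B3, B2–B4, B1–B5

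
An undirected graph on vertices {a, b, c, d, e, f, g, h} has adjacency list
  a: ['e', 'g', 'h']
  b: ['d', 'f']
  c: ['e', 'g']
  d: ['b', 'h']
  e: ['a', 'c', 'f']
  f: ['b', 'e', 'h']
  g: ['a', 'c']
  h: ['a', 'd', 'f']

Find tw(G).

2

A width-2 tree decomposition is:
Bags: B1 = {b, d, h}  B2 = {b, f, h}  B3 = {a, f, h}  B4 = {a, e, f}  B5 = {a, e, g}  B6 = {c, e, g}
Tree: B1–B2, B2–B3, B3–B4, B4–B5, B5–B6
Each bag holds 3 vertices, so the decomposition has width 2, which upper-bounds the treewidth. The edges d–b–f–h–d form a cycle, so G is not a tree and its treewidth is at least 2. Hence tw(G) = 2 exactly.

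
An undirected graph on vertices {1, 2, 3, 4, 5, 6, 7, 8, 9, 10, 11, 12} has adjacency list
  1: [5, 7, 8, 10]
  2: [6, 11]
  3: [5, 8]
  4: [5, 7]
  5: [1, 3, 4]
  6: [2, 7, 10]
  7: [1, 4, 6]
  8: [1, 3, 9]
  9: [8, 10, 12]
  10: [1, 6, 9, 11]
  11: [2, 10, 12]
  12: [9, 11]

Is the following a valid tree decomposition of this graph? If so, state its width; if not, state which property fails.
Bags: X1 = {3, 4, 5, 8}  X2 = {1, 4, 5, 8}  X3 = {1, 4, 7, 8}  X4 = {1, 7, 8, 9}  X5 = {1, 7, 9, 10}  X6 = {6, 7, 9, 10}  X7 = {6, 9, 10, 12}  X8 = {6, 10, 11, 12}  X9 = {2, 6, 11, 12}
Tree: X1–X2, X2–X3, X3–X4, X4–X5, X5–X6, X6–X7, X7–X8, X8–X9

Every vertex of G appears in some bag (union = {1, 2, 3, 4, 5, 6, 7, 8, 9, 10, 11, 12}); every edge is covered by a bag; and for each vertex v the set of bags containing v is connected in the bag tree. The decomposition is therefore valid. The largest bag has 4 vertices, so the width is 3.

Yes; width 3.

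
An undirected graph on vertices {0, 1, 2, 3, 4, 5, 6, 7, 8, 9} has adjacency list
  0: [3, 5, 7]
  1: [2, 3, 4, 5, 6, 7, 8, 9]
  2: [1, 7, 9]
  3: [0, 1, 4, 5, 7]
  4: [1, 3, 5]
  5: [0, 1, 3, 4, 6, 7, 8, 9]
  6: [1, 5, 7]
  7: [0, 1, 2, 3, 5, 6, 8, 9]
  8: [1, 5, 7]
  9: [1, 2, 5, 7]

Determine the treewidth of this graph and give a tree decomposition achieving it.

The largest bag has 4 vertices, giving width 3; this decomposition certifies tw(G) ≤ 3. On the other hand G contains the 4-clique {0, 3, 5, 7}. A clique must lie in a single bag of any decomposition, so no decomposition can have width below 3. The upper and lower bounds meet at 3, so that is the treewidth.

Treewidth 3.
Bags: B1 = {1, 5, 6, 7}  B2 = {1, 5, 7, 9}  B3 = {1, 3, 5, 7}  B4 = {1, 2, 7, 9}  B5 = {0, 3, 5, 7}  B6 = {1, 3, 4, 5}  B7 = {1, 5, 7, 8}
Tree: B1–B2, B1–B3, B2–B4, B3–B5, B3–B6, B3–B7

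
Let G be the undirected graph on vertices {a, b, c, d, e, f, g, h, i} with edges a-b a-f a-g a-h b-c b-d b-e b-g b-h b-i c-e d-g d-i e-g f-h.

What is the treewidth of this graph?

2

A width-2 tree decomposition is:
Bags: B1 = {b, e, g}  B2 = {b, d, g}  B3 = {a, b, g}  B4 = {b, c, e}  B5 = {a, b, h}  B6 = {b, d, i}  B7 = {a, f, h}
Tree: B1–B2, B2–B3, B1–B4, B3–B5, B2–B6, B5–B7
The largest bag has 3 vertices, giving width 2; this decomposition certifies tw(G) ≤ 2. On the other hand G contains the 3-clique {a, f, h}. A clique must lie in a single bag of any decomposition, so no decomposition can have width below 2. Hence tw(G) = 2 exactly.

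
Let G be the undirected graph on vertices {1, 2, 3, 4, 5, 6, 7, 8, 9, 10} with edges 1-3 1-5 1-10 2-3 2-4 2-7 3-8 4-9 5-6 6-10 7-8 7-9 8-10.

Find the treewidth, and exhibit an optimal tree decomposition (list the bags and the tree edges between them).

The largest bag has 3 vertices, giving width 2; this decomposition certifies tw(G) ≤ 2. Since 4–9–7–2–4 is a cycle in G, G is not acyclic. Forests are exactly the graphs of treewidth ≤ 1, so tw(G) ≥ 2. Therefore the treewidth is 2.

Treewidth 2.
One optimal decomposition is:
Bags: B1 = {2, 4, 9}  B2 = {2, 7, 9}  B3 = {2, 3, 7}  B4 = {3, 7, 8}  B5 = {1, 3, 8}  B6 = {1, 8, 10}  B7 = {1, 5, 10}  B8 = {5, 6, 10}
Tree: B1–B2, B2–B3, B3–B4, B4–B5, B5–B6, B6–B7, B7–B8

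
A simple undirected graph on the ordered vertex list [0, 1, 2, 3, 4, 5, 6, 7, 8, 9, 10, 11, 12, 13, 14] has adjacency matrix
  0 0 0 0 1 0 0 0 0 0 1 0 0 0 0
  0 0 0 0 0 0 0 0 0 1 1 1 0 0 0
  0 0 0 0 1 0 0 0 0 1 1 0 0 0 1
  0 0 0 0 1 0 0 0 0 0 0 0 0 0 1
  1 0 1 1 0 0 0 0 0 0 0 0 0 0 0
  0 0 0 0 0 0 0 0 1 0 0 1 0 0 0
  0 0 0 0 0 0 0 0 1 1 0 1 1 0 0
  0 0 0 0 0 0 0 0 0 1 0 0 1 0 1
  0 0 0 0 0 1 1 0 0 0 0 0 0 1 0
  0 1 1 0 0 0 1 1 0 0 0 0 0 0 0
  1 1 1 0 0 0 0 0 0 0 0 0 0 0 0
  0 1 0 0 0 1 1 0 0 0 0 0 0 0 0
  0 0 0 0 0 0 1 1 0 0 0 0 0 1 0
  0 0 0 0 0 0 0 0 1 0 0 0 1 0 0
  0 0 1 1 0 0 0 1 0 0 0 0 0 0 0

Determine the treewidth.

A width-3 tree decomposition is:
Bags: B1 = {5, 8, 11, 13}  B2 = {6, 8, 11, 13}  B3 = {6, 11, 12, 13}  B4 = {1, 6, 11, 12}  B5 = {1, 6, 9, 12}  B6 = {1, 7, 9, 12}  B7 = {1, 7, 9, 10}  B8 = {2, 7, 9, 10}  B9 = {2, 7, 10, 14}  B10 = {0, 2, 10, 14}  B11 = {0, 2, 4, 14}  B12 = {0, 3, 4, 14}
Tree: B1–B2, B2–B3, B3–B4, B4–B5, B5–B6, B6–B7, B7–B8, B8–B9, B9–B10, B10–B11, B11–B12
Each bag holds 4 vertices, so the decomposition has width 3, which upper-bounds the treewidth. For the lower bound: the 4 vertex sets {5,8,13}, {11}, {6}, {1,7,9,12} are disjoint, each induces a connected subgraph, and every pair is joined by at least one edge of G. Contracting each set to a single vertex therefore yields K_{4} as a minor, and since treewidth is minor-monotone, tw(G) ≥ tw(K_{4}) = 3. Combining the bounds, tw(G) = 3.

3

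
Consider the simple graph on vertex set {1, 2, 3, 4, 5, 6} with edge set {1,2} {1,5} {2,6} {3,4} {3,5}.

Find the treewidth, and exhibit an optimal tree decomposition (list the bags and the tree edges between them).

Every bag has size at most 2, so the width is 2 − 1 = 1 and tw(G) ≤ 1. G has an edge, so its treewidth is at least 1. Combining the bounds, tw(G) = 1.

Treewidth 1.
One optimal decomposition is:
Bags: B1 = {3, 4}  B2 = {3, 5}  B3 = {1, 5}  B4 = {1, 2}  B5 = {2, 6}
Tree: B1–B2, B2–B3, B3–B4, B4–B5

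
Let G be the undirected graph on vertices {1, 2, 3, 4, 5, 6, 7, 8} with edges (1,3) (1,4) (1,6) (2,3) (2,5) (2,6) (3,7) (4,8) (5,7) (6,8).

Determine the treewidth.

2

A width-2 tree decomposition is:
Bags: B1 = {2, 5, 7}  B2 = {2, 3, 7}  B3 = {2, 3, 6}  B4 = {1, 3, 6}  B5 = {1, 6, 8}  B6 = {1, 4, 8}
Tree: B1–B2, B2–B3, B3–B4, B4–B5, B5–B6
Every bag has size at most 3, so the width is 3 − 1 = 2 and tw(G) ≤ 2. The edges 5–7–3–2–5 form a cycle, so G is not a tree and its treewidth is at least 2. Combining the bounds, tw(G) = 2.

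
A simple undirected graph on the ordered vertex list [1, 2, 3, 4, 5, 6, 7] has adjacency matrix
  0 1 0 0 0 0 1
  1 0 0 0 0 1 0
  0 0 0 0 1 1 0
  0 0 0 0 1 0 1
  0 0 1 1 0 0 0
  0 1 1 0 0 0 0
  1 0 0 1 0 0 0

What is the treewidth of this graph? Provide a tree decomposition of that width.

Treewidth 2.
Bags: B1 = {1, 4, 7}  B2 = {1, 2, 4}  B3 = {2, 4, 6}  B4 = {3, 4, 6}  B5 = {3, 4, 5}
Tree: B1–B2, B2–B3, B3–B4, B4–B5

The largest bag has 3 vertices, giving width 2; this decomposition certifies tw(G) ≤ 2. Since 4–7–1–2–6–3–5–4 is a cycle in G, G is not acyclic. Forests are exactly the graphs of treewidth ≤ 1, so tw(G) ≥ 2. Therefore the treewidth is 2.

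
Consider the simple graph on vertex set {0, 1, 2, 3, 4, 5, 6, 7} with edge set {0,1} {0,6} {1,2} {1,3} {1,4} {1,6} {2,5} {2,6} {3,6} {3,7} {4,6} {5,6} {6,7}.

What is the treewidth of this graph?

2

A width-2 tree decomposition is:
Bags: B1 = {0, 1, 6}  B2 = {1, 3, 6}  B3 = {1, 2, 6}  B4 = {1, 4, 6}  B5 = {3, 6, 7}  B6 = {2, 5, 6}
Tree: B1–B2, B2–B3, B2–B4, B2–B5, B3–B6
Each bag holds 3 vertices, so the decomposition has width 2, which upper-bounds the treewidth. On the other hand G contains the 3-clique {0, 1, 6}. A clique must lie in a single bag of any decomposition, so no decomposition can have width below 2. Therefore the treewidth is 2.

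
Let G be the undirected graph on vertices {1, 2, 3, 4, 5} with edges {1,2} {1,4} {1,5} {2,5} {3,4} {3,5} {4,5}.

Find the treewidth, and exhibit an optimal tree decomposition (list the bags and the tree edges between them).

Treewidth 2.
One such decomposition:
Bags: B1 = {3, 4, 5}  B2 = {1, 4, 5}  B3 = {1, 2, 5}
Tree: B1–B2, B2–B3

Every bag has size at most 3, so the width is 3 − 1 = 2 and tw(G) ≤ 2. On the other hand G contains the 3-clique {1, 2, 5}. A clique must lie in a single bag of any decomposition, so no decomposition can have width below 2. Combining the bounds, tw(G) = 2.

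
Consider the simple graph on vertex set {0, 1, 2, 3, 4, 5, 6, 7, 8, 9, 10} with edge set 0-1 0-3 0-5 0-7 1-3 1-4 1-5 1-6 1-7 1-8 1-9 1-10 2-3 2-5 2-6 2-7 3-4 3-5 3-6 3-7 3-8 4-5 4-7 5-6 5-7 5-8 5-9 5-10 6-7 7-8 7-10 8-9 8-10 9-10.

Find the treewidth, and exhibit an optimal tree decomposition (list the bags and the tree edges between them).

Each bag holds 5 vertices, so the decomposition has width 4, which upper-bounds the treewidth. For the lower bound, the 5 vertices {1, 5, 8, 9, 10} are pairwise adjacent, and any tree decomposition puts a clique entirely inside one bag — forcing width ≥ 4. Hence tw(G) = 4 exactly.

Treewidth 4.
One optimal decomposition is:
Bags: B1 = {1, 3, 5, 6, 7}  B2 = {1, 3, 5, 7, 8}  B3 = {1, 5, 7, 8, 10}  B4 = {1, 3, 4, 5, 7}  B5 = {0, 1, 3, 5, 7}  B6 = {1, 5, 8, 9, 10}  B7 = {2, 3, 5, 6, 7}
Tree: B1–B2, B2–B3, B2–B4, B4–B5, B3–B6, B1–B7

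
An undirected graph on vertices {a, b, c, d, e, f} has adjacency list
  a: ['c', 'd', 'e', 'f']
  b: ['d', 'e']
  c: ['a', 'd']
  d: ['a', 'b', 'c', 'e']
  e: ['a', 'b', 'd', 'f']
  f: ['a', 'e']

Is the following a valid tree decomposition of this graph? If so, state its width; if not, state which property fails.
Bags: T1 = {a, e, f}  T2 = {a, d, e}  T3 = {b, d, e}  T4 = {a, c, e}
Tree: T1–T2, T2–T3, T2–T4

A tree decomposition must satisfy three properties: every vertex lies in some bag; for every edge, both endpoints lie together in some bag; and for every vertex, the bags containing it form a connected subtree. Here edge (d,c) lies in no bag, so the decomposition is invalid.

No — edge (d,c) lies in no bag.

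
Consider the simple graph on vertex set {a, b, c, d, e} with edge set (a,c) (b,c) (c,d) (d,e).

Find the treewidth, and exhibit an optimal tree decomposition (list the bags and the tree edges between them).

Treewidth 1.
Bags: B1 = {b, c}  B2 = {c, d}  B3 = {a, c}  B4 = {d, e}
Tree: B1–B2, B1–B3, B2–B4

Every bag has size at most 2, so the width is 2 − 1 = 1 and tw(G) ≤ 1. Any graph with an edge has treewidth ≥ 1, and G has the edge c–b. Hence tw(G) = 1 exactly.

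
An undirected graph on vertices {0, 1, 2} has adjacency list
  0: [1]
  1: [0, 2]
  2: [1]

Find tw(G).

A width-1 tree decomposition is:
Bags: B1 = {1, 2}  B2 = {0, 1}
Tree: B1–B2
Each bag holds 2 vertices, so the decomposition has width 1, which upper-bounds the treewidth. Any graph with an edge has treewidth ≥ 1, and G has the edge 2–1. Combining the bounds, tw(G) = 1.

1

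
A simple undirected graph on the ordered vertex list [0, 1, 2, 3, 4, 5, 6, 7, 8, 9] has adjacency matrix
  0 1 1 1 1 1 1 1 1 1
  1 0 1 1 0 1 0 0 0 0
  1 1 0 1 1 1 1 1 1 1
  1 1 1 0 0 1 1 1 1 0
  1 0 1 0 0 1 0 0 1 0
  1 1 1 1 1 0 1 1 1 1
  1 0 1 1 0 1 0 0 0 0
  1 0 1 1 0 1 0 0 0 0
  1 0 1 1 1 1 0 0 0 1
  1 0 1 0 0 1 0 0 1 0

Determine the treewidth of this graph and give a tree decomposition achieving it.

Treewidth 4.
One such decomposition:
Bags: B1 = {0, 2, 3, 5, 7}  B2 = {0, 2, 3, 5, 8}  B3 = {0, 2, 3, 5, 6}  B4 = {0, 2, 5, 8, 9}  B5 = {0, 1, 2, 3, 5}  B6 = {0, 2, 4, 5, 8}
Tree: B1–B2, B2–B3, B2–B4, B1–B5, B2–B6

Every bag has size at most 5, so the width is 5 − 1 = 4 and tw(G) ≤ 4. For the lower bound, the 5 vertices {0, 2, 5, 8, 9} are pairwise adjacent, and any tree decomposition puts a clique entirely inside one bag — forcing width ≥ 4. Therefore the treewidth is 4.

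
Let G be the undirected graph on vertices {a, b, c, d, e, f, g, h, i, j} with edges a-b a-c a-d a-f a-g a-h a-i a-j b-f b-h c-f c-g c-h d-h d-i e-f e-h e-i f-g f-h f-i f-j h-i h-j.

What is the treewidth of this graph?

A width-3 tree decomposition is:
Bags: B1 = {a, b, f, h}  B2 = {a, f, h, j}  B3 = {a, f, h, i}  B4 = {a, c, f, h}  B5 = {a, c, f, g}  B6 = {e, f, h, i}  B7 = {a, d, h, i}
Tree: B1–B2, B1–B3, B2–B4, B4–B5, B3–B6, B3–B7
Each bag holds 4 vertices, so the decomposition has width 3, which upper-bounds the treewidth. On the other hand G contains the 4-clique {a, d, h, i}. A clique must lie in a single bag of any decomposition, so no decomposition can have width below 3. Combining the bounds, tw(G) = 3.

3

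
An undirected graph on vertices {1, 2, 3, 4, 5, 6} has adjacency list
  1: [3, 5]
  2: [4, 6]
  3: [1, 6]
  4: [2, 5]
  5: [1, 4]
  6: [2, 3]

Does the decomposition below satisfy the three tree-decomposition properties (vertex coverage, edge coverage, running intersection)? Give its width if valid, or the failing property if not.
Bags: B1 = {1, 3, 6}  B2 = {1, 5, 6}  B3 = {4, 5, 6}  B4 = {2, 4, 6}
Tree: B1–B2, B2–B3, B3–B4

Yes; width 2.

Every vertex of G appears in some bag (union = {1, 2, 3, 4, 5, 6}); every edge is covered by a bag; and for each vertex v the set of bags containing v is connected in the bag tree. The decomposition is therefore valid. The largest bag has 3 vertices, so the width is 2.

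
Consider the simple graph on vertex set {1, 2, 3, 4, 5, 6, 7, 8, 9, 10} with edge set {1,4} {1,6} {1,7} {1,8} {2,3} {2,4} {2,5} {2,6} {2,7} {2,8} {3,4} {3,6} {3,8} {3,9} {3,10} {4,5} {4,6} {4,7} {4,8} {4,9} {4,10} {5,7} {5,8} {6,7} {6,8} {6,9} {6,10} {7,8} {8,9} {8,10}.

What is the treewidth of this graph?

4

A width-4 tree decomposition is:
Bags: B1 = {2, 3, 4, 6, 8}  B2 = {2, 4, 6, 7, 8}  B3 = {3, 4, 6, 8, 10}  B4 = {3, 4, 6, 8, 9}  B5 = {1, 4, 6, 7, 8}  B6 = {2, 4, 5, 7, 8}
Tree: B1–B2, B1–B3, B3–B4, B2–B5, B2–B6
Each bag holds 5 vertices, so the decomposition has width 4, which upper-bounds the treewidth. On the other hand G contains the 5-clique {2, 4, 5, 7, 8}. A clique must lie in a single bag of any decomposition, so no decomposition can have width below 4. Hence tw(G) = 4 exactly.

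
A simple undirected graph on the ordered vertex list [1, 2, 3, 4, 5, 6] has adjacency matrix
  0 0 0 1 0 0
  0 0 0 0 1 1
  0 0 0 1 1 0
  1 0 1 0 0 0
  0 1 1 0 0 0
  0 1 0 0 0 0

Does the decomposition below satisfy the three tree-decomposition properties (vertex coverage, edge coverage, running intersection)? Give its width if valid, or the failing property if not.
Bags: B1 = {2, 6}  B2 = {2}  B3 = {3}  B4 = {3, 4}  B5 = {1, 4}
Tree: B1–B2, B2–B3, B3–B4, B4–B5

A tree decomposition must satisfy three properties: every vertex lies in some bag; for every edge, both endpoints lie together in some bag; and for every vertex, the bags containing it form a connected subtree. Here vertex 5 appears in no bag, so the decomposition is invalid.

No — vertex 5 appears in no bag.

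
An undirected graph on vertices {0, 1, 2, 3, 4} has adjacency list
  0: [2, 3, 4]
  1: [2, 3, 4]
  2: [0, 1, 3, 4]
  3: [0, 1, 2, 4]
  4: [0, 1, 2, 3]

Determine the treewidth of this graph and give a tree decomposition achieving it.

Treewidth 3.
One such decomposition:
Bags: B1 = {0, 2, 3, 4}  B2 = {1, 2, 3, 4}
Tree: B1–B2

Each bag holds 4 vertices, so the decomposition has width 3, which upper-bounds the treewidth. Conversely, {0, 2, 3, 4} is a clique of size 4, and the vertices of any clique must share a bag in every tree decomposition; so some bag has ≥ 4 vertices and tw(G) ≥ 3. The upper and lower bounds meet at 3, so that is the treewidth.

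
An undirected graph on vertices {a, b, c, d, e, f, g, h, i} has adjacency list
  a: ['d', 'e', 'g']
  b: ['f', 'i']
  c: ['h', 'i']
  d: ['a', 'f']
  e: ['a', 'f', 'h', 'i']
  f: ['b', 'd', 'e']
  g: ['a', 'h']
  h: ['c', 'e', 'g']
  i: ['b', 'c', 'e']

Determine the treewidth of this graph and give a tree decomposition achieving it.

Treewidth 3.
One such decomposition:
Bags: B1 = {b, d, f, i}  B2 = {d, e, f, i}  B3 = {a, d, e, i}  B4 = {a, c, e, i}  B5 = {a, c, e, h}  B6 = {a, c, g, h}
Tree: B1–B2, B2–B3, B3–B4, B4–B5, B5–B6

Each bag holds 4 vertices, so the decomposition has width 3, which upper-bounds the treewidth. For the lower bound: the 4 vertex sets {b,d,f}, {i}, {e}, {a,c,g,h} are disjoint, each induces a connected subgraph, and every pair is joined by at least one edge of G. Contracting each set to a single vertex therefore yields K_{4} as a minor, and since treewidth is minor-monotone, tw(G) ≥ tw(K_{4}) = 3. Therefore the treewidth is 3.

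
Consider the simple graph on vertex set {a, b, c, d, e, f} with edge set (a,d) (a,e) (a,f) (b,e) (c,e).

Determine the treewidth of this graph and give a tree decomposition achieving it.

Every bag has size at most 2, so the width is 2 − 1 = 1 and tw(G) ≤ 1. Any graph with an edge has treewidth ≥ 1, and G has the edge e–a. Hence tw(G) = 1 exactly.

Treewidth 1.
Bags: B1 = {a, e}  B2 = {a, d}  B3 = {a, f}  B4 = {c, e}  B5 = {b, e}
Tree: B1–B2, B2–B3, B1–B4, B1–B5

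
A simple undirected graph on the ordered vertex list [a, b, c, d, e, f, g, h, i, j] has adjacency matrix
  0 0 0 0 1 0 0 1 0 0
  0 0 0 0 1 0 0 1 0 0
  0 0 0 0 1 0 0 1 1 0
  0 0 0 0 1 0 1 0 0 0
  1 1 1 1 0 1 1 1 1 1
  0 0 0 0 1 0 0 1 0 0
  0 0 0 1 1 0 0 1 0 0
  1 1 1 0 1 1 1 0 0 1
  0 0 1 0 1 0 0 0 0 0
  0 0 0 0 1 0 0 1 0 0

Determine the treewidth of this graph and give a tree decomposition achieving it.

The largest bag has 3 vertices, giving width 2; this decomposition certifies tw(G) ≤ 2. On the other hand G contains the 3-clique {d, e, g}. A clique must lie in a single bag of any decomposition, so no decomposition can have width below 2. Therefore the treewidth is 2.

Treewidth 2.
One such decomposition:
Bags: B1 = {b, e, h}  B2 = {e, f, h}  B3 = {e, g, h}  B4 = {c, e, h}  B5 = {d, e, g}  B6 = {c, e, i}  B7 = {e, h, j}  B8 = {a, e, h}
Tree: B1–B2, B2–B3, B2–B4, B3–B5, B4–B6, B4–B7, B1–B8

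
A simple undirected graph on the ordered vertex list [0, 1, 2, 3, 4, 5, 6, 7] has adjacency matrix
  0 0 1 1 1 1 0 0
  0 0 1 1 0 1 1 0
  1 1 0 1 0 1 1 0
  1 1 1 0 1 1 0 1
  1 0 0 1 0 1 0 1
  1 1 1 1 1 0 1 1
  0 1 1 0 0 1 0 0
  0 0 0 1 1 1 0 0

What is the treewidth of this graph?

3

A width-3 tree decomposition is:
Bags: B1 = {1, 2, 3, 5}  B2 = {0, 2, 3, 5}  B3 = {1, 2, 5, 6}  B4 = {0, 3, 4, 5}  B5 = {3, 4, 5, 7}
Tree: B1–B2, B1–B3, B2–B4, B4–B5
Each bag holds 4 vertices, so the decomposition has width 3, which upper-bounds the treewidth. For the lower bound, the 4 vertices {0, 2, 3, 5} are pairwise adjacent, and any tree decomposition puts a clique entirely inside one bag — forcing width ≥ 3. Combining the bounds, tw(G) = 3.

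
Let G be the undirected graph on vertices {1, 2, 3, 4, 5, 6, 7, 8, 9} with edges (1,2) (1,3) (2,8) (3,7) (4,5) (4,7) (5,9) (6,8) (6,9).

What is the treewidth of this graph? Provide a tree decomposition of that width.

Each bag holds 3 vertices, so the decomposition has width 2, which upper-bounds the treewidth. For the lower bound, G contains the cycle 2–1–3–7–4–5–9–6–8–2, so G is not a forest; only forests have treewidth ≤ 1, hence tw(G) ≥ 2. Therefore the treewidth is 2.

Treewidth 2.
One optimal decomposition is:
Bags: B1 = {1, 2, 3}  B2 = {2, 3, 7}  B3 = {2, 4, 7}  B4 = {2, 4, 5}  B5 = {2, 5, 9}  B6 = {2, 6, 9}  B7 = {2, 6, 8}
Tree: B1–B2, B2–B3, B3–B4, B4–B5, B5–B6, B6–B7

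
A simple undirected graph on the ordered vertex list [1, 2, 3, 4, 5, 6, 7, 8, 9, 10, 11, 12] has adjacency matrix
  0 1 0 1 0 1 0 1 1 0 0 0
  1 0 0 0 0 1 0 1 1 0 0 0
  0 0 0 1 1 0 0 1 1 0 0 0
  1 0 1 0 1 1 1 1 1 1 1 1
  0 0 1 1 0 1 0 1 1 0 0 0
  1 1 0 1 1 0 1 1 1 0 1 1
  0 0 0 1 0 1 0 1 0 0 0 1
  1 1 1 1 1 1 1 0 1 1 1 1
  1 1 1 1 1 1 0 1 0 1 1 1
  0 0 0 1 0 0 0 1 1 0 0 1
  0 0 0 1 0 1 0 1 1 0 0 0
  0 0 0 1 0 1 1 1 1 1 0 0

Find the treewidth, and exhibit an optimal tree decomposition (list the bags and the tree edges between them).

Treewidth 4.
One optimal decomposition is:
Bags: B1 = {4, 6, 8, 9, 12}  B2 = {4, 6, 7, 8, 12}  B3 = {4, 5, 6, 8, 9}  B4 = {4, 6, 8, 9, 11}  B5 = {1, 4, 6, 8, 9}  B6 = {1, 2, 6, 8, 9}  B7 = {3, 4, 5, 8, 9}  B8 = {4, 8, 9, 10, 12}
Tree: B1–B2, B1–B3, B1–B4, B3–B5, B5–B6, B3–B7, B1–B8

Every bag has size at most 5, so the width is 5 − 1 = 4 and tw(G) ≤ 4. On the other hand G contains the 5-clique {1, 2, 6, 8, 9}. A clique must lie in a single bag of any decomposition, so no decomposition can have width below 4. Hence tw(G) = 4 exactly.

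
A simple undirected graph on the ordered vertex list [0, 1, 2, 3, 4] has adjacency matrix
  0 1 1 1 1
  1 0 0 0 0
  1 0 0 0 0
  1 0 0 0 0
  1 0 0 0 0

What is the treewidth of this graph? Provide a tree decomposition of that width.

Treewidth 1.
One optimal decomposition is:
Bags: B1 = {0, 3}  B2 = {0, 2}  B3 = {0, 1}  B4 = {0, 4}
Tree: B1–B2, B2–B3, B3–B4

The largest bag has 2 vertices, giving width 1; this decomposition certifies tw(G) ≤ 1. Since G has at least one edge (e.g. 0–3), it is not an edgeless graph, so tw(G) ≥ 1. Combining the bounds, tw(G) = 1.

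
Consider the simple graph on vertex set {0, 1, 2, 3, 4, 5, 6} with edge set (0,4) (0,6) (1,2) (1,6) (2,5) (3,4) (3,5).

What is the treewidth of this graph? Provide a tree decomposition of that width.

Treewidth 2.
One optimal decomposition is:
Bags: B1 = {1, 2, 6}  B2 = {2, 5, 6}  B3 = {3, 5, 6}  B4 = {3, 4, 6}  B5 = {0, 4, 6}
Tree: B1–B2, B2–B3, B3–B4, B4–B5

The largest bag has 3 vertices, giving width 2; this decomposition certifies tw(G) ≤ 2. The edges 6–1–2–5–3–4–0–6 form a cycle, so G is not a tree and its treewidth is at least 2. Therefore the treewidth is 2.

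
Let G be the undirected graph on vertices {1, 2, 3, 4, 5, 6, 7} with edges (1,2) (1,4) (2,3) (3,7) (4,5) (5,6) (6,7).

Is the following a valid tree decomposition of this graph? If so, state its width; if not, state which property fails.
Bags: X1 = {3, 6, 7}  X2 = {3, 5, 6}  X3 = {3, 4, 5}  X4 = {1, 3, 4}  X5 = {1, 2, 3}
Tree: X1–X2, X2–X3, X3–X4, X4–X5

Yes; width 2.

Checking the three conditions: (i) the bags cover all of {1, 2, 3, 4, 5, 6, 7}; (ii) for each edge, some bag contains both endpoints; (iii) the bags containing any fixed vertex form a subtree. All hold, so the decomposition is valid with width 3 − 1 = 2.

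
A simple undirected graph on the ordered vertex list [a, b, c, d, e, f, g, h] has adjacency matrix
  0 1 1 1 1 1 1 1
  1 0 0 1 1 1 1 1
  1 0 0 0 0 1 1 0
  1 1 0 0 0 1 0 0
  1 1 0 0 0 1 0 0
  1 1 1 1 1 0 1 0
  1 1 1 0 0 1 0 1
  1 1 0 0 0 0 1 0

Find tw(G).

A width-3 tree decomposition is:
Bags: B1 = {a, b, g, h}  B2 = {a, b, f, g}  B3 = {a, b, d, f}  B4 = {a, c, f, g}  B5 = {a, b, e, f}
Tree: B1–B2, B2–B3, B2–B4, B2–B5
Every bag has size at most 4, so the width is 4 − 1 = 3 and tw(G) ≤ 3. For the lower bound, the 4 vertices {a, b, g, h} are pairwise adjacent, and any tree decomposition puts a clique entirely inside one bag — forcing width ≥ 3. Hence tw(G) = 3 exactly.

3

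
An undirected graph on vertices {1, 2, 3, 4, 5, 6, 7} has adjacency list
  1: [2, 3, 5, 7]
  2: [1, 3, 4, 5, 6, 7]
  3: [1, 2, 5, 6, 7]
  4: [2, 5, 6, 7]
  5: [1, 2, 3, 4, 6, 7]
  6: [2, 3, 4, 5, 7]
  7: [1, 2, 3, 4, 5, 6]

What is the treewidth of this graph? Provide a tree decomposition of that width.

Treewidth 4.
One optimal decomposition is:
Bags: B1 = {1, 2, 3, 5, 7}  B2 = {2, 3, 5, 6, 7}  B3 = {2, 4, 5, 6, 7}
Tree: B1–B2, B2–B3

The largest bag has 5 vertices, giving width 4; this decomposition certifies tw(G) ≤ 4. Conversely, {1, 2, 3, 5, 7} is a clique of size 5, and the vertices of any clique must share a bag in every tree decomposition; so some bag has ≥ 5 vertices and tw(G) ≥ 4. Therefore the treewidth is 4.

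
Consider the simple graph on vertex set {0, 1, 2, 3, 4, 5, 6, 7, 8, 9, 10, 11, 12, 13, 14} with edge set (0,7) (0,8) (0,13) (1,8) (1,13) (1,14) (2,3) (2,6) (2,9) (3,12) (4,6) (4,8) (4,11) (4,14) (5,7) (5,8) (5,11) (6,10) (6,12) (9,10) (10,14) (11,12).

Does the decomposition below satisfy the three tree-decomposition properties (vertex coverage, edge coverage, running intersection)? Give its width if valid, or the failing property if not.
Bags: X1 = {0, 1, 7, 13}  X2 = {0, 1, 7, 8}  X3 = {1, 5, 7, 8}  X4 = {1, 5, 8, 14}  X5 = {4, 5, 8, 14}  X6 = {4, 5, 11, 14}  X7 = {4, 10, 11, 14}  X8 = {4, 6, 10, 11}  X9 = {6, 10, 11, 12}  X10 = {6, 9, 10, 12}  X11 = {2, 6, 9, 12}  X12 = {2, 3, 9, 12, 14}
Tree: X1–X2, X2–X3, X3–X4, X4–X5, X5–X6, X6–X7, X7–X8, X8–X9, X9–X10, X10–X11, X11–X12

A tree decomposition must satisfy three properties: every vertex lies in some bag; for every edge, both endpoints lie together in some bag; and for every vertex, the bags containing it form a connected subtree. Here bags containing vertex 14 are not connected in the tree, so the decomposition is invalid.

No — bags containing vertex 14 are not connected in the tree.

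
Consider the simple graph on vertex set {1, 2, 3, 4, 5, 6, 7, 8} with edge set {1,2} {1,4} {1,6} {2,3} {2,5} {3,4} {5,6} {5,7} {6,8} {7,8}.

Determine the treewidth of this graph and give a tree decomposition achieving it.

Every bag has size at most 3, so the width is 3 − 1 = 2 and tw(G) ≤ 2. The edges 7–8–6–5–7 form a cycle, so G is not a tree and its treewidth is at least 2. Hence tw(G) = 2 exactly.

Treewidth 2.
Bags: B1 = {5, 7, 8}  B2 = {5, 6, 8}  B3 = {2, 5, 6}  B4 = {1, 2, 6}  B5 = {1, 2, 3}  B6 = {1, 3, 4}
Tree: B1–B2, B2–B3, B3–B4, B4–B5, B5–B6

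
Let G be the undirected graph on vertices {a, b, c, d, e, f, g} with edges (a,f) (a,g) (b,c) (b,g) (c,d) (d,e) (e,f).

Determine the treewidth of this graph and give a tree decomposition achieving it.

The largest bag has 3 vertices, giving width 2; this decomposition certifies tw(G) ≤ 2. For the lower bound, G contains the cycle d–c–b–g–a–f–e–d, so G is not a forest; only forests have treewidth ≤ 1, hence tw(G) ≥ 2. Therefore the treewidth is 2.

Treewidth 2.
One optimal decomposition is:
Bags: B1 = {b, c, d}  B2 = {b, d, g}  B3 = {a, d, g}  B4 = {a, d, f}  B5 = {d, e, f}
Tree: B1–B2, B2–B3, B3–B4, B4–B5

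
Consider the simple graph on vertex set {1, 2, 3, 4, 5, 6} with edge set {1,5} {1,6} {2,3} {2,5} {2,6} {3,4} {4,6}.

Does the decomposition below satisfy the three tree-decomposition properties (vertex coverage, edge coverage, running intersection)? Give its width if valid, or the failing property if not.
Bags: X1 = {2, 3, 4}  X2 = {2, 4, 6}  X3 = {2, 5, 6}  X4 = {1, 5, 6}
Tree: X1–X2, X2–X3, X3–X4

Vertex coverage: the bags together contain {1, 2, 3, 4, 5, 6}, the full vertex set. Edge coverage: each edge of G has both endpoints in at least one bag. Running intersection: for every vertex, the bags containing it form a connected subtree. All three properties hold, so this is a valid tree decomposition of width max|bag| − 1 = 2, and hence tw(G) ≤ 2.

Yes; width 2.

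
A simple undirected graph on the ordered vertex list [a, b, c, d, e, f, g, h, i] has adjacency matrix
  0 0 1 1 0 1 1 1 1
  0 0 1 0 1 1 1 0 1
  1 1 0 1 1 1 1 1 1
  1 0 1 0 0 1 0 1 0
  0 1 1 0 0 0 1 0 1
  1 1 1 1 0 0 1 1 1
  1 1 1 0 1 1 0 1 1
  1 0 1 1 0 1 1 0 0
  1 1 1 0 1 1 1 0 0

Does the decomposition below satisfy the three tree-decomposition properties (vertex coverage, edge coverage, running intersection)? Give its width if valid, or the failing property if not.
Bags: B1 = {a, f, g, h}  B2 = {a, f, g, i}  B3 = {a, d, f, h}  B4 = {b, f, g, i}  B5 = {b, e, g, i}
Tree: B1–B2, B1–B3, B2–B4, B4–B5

A tree decomposition must satisfy three properties: every vertex lies in some bag; for every edge, both endpoints lie together in some bag; and for every vertex, the bags containing it form a connected subtree. Here vertex c appears in no bag, so the decomposition is invalid.

No — vertex c appears in no bag.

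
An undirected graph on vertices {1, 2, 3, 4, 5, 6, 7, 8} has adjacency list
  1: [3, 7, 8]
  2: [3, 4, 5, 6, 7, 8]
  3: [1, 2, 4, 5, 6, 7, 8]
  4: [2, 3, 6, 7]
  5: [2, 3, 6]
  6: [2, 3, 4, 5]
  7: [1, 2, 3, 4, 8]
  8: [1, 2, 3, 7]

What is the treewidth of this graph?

A width-3 tree decomposition is:
Bags: B1 = {2, 3, 4, 6}  B2 = {2, 3, 5, 6}  B3 = {2, 3, 4, 7}  B4 = {2, 3, 7, 8}  B5 = {1, 3, 7, 8}
Tree: B1–B2, B1–B3, B3–B4, B4–B5
The largest bag has 4 vertices, giving width 3; this decomposition certifies tw(G) ≤ 3. For the lower bound, the 4 vertices {1, 3, 7, 8} are pairwise adjacent, and any tree decomposition puts a clique entirely inside one bag — forcing width ≥ 3. Hence tw(G) = 3 exactly.

3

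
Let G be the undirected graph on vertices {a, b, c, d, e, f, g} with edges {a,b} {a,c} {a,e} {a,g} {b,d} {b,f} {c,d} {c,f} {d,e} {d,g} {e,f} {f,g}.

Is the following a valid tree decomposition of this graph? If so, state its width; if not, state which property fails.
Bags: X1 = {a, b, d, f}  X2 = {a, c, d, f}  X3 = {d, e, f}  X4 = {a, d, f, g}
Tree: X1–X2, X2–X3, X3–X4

A tree decomposition must satisfy three properties: every vertex lies in some bag; for every edge, both endpoints lie together in some bag; and for every vertex, the bags containing it form a connected subtree. Here edge (a,e) lies in no bag, so the decomposition is invalid.

No — edge (a,e) lies in no bag.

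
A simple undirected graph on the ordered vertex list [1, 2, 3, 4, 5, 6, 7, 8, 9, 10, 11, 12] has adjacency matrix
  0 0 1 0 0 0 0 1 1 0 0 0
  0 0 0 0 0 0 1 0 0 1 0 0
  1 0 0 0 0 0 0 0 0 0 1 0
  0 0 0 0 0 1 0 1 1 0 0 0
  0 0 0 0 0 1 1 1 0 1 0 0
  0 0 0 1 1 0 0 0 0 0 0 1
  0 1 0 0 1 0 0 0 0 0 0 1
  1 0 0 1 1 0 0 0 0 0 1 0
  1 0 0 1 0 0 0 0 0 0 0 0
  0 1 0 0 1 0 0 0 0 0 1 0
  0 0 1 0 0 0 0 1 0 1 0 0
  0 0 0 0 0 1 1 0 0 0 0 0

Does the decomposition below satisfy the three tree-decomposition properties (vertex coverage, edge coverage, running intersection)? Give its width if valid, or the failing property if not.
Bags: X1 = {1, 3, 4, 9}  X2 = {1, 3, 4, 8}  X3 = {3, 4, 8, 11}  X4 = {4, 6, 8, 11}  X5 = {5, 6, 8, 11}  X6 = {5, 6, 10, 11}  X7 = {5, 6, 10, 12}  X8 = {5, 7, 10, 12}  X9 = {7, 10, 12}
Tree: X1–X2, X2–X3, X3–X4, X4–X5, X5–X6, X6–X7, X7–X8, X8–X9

No — vertex 2 appears in no bag.

A tree decomposition must satisfy three properties: every vertex lies in some bag; for every edge, both endpoints lie together in some bag; and for every vertex, the bags containing it form a connected subtree. Here vertex 2 appears in no bag, so the decomposition is invalid.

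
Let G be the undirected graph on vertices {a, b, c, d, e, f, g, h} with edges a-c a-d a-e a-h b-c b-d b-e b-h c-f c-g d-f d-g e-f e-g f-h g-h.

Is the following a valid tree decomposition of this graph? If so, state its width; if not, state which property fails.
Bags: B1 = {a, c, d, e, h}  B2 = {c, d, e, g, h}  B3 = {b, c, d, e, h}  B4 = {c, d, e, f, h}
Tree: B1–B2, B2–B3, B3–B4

Every vertex of G appears in some bag (union = {a, b, c, d, e, f, g, h}); every edge is covered by a bag; and for each vertex v the set of bags containing v is connected in the bag tree. The decomposition is therefore valid. The largest bag has 5 vertices, so the width is 4.

Yes; width 4.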